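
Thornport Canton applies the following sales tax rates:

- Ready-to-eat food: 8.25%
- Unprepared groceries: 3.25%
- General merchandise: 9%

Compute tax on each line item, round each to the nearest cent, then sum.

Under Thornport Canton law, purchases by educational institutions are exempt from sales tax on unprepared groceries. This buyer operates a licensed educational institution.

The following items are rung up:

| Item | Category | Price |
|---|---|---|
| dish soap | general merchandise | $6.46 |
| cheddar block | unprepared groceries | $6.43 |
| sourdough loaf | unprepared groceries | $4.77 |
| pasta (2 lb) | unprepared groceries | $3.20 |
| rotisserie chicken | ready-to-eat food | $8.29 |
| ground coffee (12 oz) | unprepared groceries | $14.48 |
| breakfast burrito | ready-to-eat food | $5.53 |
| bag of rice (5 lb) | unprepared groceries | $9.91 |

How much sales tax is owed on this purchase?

$1.72

Dish soap $6.46: general merchandise → 9% → $0.58
Cheddar block $6.43: unprepared groceries, buyer-exempt → 0% → $0.00
Sourdough loaf $4.77: unprepared groceries, buyer-exempt → 0% → $0.00
Pasta (2 lb) $3.20: unprepared groceries, buyer-exempt → 0% → $0.00
Rotisserie chicken $8.29: ready-to-eat food → 8.25% → $0.68
Ground coffee (12 oz) $14.48: unprepared groceries, buyer-exempt → 0% → $0.00
Breakfast burrito $5.53: ready-to-eat food → 8.25% → $0.46
Bag of rice (5 lb) $9.91: unprepared groceries, buyer-exempt → 0% → $0.00
Total tax = $0.58 + $0.68 + $0.46 = $1.72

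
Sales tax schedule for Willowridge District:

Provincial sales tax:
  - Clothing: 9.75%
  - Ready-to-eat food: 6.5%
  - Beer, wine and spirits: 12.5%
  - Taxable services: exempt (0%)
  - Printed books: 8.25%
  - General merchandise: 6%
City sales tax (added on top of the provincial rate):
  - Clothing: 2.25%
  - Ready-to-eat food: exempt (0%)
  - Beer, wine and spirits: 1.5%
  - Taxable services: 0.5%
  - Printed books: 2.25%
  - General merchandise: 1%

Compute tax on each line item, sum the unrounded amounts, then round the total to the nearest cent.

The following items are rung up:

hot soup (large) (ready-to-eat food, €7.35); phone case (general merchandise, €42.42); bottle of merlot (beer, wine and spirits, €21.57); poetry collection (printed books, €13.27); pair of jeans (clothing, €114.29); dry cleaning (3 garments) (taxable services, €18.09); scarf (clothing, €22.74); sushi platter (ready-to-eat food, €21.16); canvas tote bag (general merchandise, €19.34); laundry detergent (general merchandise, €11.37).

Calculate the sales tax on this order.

Hot soup (large) €7.35: ready-to-eat food → 6.5% + 0% city = 6.5% → €0.47775
Phone case €42.42: general merchandise → 6% + 1% city = 7% → €2.9694
Bottle of merlot €21.57: beer, wine and spirits → 12.5% + 1.5% city = 14% → €3.0198
Poetry collection €13.27: printed books → 8.25% + 2.25% city = 10.5% → €1.39335
Pair of jeans €114.29: clothing → 9.75% + 2.25% city = 12% → €13.7148
Dry cleaning (3 garments) €18.09: taxable services → 0% + 0.5% city = 0.5% → €0.09045
Scarf €22.74: clothing → 9.75% + 2.25% city = 12% → €2.7288
Sushi platter €21.16: ready-to-eat food → 6.5% + 0% city = 6.5% → €1.3754
Canvas tote bag €19.34: general merchandise → 6% + 1% city = 7% → €1.3538
Laundry detergent €11.37: general merchandise → 6% + 1% city = 7% → €0.7959
Unrounded tax sum = €27.91945 → €27.92

€27.92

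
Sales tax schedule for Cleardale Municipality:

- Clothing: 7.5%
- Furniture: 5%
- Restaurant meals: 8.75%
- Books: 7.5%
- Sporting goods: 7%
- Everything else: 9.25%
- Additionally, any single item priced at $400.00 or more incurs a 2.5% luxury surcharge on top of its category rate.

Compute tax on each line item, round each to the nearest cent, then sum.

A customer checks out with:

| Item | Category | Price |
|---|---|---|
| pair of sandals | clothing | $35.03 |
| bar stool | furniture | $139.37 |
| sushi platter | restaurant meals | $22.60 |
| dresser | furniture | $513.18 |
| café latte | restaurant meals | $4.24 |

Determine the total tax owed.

$50.44

Pair of sandals $35.03: clothing → 7.5% → $2.63
Bar stool $139.37: furniture → 5% → $6.97
Sushi platter $22.60: restaurant meals → 8.75% → $1.98
Dresser $513.18: furniture → 5% + 2.5% surcharge = 7.5% → $38.49
Café latte $4.24: restaurant meals → 8.75% → $0.37
Total tax = $2.63 + $6.97 + $1.98 + $38.49 + $0.37 = $50.44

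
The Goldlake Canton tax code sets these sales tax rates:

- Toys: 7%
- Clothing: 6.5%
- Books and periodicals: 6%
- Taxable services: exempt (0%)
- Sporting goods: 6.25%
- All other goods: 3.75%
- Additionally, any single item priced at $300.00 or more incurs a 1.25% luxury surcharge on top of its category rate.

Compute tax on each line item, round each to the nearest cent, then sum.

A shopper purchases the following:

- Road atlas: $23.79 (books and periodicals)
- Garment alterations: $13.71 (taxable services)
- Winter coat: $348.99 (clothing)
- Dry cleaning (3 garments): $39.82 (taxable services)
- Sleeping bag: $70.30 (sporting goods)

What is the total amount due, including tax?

$529.48

Road atlas $23.79: books and periodicals → 6% → $1.43
Garment alterations $13.71: taxable services → 0% → $0.00
Winter coat $348.99: clothing → 6.5% + 1.25% surcharge = 7.75% → $27.05
Dry cleaning (3 garments) $39.82: taxable services → 0% → $0.00
Sleeping bag $70.30: sporting goods → 6.25% → $4.39
Subtotal = $496.61; tax = $32.87; total due = $529.48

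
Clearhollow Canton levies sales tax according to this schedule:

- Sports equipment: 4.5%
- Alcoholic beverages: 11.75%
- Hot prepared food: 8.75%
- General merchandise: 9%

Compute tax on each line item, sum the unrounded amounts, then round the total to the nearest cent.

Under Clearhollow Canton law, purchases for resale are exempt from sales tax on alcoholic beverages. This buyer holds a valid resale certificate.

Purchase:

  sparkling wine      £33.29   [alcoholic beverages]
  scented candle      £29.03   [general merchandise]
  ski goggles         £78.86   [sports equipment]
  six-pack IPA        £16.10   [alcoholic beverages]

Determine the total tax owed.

£6.16

Sparkling wine £33.29: alcoholic beverages, buyer-exempt → 0% → £0.00
Scented candle £29.03: general merchandise → 9% → £2.6127
Ski goggles £78.86: sports equipment → 4.5% → £3.5487
Six-pack IPA £16.10: alcoholic beverages, buyer-exempt → 0% → £0.00
Unrounded tax sum = £6.1614 → £6.16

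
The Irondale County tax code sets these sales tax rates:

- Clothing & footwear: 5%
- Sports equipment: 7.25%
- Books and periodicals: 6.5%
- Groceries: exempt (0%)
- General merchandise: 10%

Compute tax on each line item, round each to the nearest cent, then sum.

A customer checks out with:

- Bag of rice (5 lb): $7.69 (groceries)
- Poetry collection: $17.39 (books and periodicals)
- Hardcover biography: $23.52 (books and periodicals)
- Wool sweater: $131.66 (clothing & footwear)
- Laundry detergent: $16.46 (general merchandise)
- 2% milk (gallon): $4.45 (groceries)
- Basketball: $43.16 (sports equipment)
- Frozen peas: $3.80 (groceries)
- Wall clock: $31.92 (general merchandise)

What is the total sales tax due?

$17.21

Bag of rice (5 lb) $7.69: groceries → 0% → $0.00
Poetry collection $17.39: books and periodicals → 6.5% → $1.13
Hardcover biography $23.52: books and periodicals → 6.5% → $1.53
Wool sweater $131.66: clothing & footwear → 5% → $6.58
Laundry detergent $16.46: general merchandise → 10% → $1.65
2% milk (gallon) $4.45: groceries → 0% → $0.00
Basketball $43.16: sports equipment → 7.25% → $3.13
Frozen peas $3.80: groceries → 0% → $0.00
Wall clock $31.92: general merchandise → 10% → $3.19
Total tax = $1.13 + $1.53 + $6.58 + $1.65 + $3.13 + $3.19 = $17.21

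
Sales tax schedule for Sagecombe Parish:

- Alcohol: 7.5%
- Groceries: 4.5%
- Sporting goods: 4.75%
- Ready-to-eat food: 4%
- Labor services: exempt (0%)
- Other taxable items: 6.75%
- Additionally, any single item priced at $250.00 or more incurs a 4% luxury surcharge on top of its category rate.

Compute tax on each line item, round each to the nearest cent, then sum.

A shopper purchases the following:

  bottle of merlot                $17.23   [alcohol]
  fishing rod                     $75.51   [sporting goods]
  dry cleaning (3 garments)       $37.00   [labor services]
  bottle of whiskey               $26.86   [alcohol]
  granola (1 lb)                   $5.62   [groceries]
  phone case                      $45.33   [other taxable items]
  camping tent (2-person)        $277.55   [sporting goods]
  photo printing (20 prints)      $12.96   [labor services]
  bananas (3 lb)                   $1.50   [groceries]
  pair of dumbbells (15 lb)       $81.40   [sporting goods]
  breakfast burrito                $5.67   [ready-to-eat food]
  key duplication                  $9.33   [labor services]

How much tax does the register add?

Bottle of merlot $17.23: alcohol → 7.5% → $1.29
Fishing rod $75.51: sporting goods → 4.75% → $3.59
Dry cleaning (3 garments) $37.00: labor services → 0% → $0.00
Bottle of whiskey $26.86: alcohol → 7.5% → $2.01
Granola (1 lb) $5.62: groceries → 4.5% → $0.25
Phone case $45.33: other taxable items → 6.75% → $3.06
Camping tent (2-person) $277.55: sporting goods → 4.75% + 4% surcharge = 8.75% → $24.29
Photo printing (20 prints) $12.96: labor services → 0% → $0.00
Bananas (3 lb) $1.50: groceries → 4.5% → $0.07
Pair of dumbbells (15 lb) $81.40: sporting goods → 4.75% → $3.87
Breakfast burrito $5.67: ready-to-eat food → 4% → $0.23
Key duplication $9.33: labor services → 0% → $0.00
Total tax = $1.29 + $3.59 + $2.01 + $0.25 + $3.06 + $24.29 + $0.07 + $3.87 + $0.23 = $38.66

$38.66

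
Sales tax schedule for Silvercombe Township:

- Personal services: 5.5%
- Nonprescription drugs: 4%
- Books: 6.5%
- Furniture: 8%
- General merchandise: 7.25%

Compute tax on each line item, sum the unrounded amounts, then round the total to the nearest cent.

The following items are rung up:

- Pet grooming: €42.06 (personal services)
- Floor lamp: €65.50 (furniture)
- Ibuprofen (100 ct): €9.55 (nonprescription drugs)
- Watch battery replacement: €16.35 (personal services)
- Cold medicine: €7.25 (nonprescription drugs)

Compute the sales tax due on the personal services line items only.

€3.21

Pet grooming €42.06: personal services → 5.5% → €2.3133
Watch battery replacement €16.35: personal services → 5.5% → €0.89925
Tax on personal services: unrounded sum = €3.21255 → €3.21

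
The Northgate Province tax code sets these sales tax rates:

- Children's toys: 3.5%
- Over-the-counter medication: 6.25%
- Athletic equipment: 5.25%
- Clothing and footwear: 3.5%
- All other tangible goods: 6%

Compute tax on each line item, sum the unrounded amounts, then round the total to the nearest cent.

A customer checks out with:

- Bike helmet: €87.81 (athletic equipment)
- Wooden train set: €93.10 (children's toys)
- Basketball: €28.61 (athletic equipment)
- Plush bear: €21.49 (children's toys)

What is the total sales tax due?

€10.12

Bike helmet €87.81: athletic equipment → 5.25% → €4.610025
Wooden train set €93.10: children's toys → 3.5% → €3.2585
Basketball €28.61: athletic equipment → 5.25% → €1.502025
Plush bear €21.49: children's toys → 3.5% → €0.75215
Unrounded tax sum = €10.1227 → €10.12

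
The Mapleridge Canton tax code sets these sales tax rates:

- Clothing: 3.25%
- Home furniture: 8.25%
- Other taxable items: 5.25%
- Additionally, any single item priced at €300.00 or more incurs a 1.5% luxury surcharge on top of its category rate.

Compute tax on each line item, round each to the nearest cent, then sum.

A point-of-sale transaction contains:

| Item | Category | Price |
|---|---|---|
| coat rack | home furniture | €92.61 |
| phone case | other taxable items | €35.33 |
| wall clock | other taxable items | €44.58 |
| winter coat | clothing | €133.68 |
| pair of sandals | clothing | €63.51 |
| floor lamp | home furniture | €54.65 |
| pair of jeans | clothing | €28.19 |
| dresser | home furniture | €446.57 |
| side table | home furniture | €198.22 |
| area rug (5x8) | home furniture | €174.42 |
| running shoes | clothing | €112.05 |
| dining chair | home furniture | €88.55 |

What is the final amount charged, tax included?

Coat rack €92.61: home furniture → 8.25% → €7.64
Phone case €35.33: other taxable items → 5.25% → €1.85
Wall clock €44.58: other taxable items → 5.25% → €2.34
Winter coat €133.68: clothing → 3.25% → €4.34
Pair of sandals €63.51: clothing → 3.25% → €2.06
Floor lamp €54.65: home furniture → 8.25% → €4.51
Pair of jeans €28.19: clothing → 3.25% → €0.92
Dresser €446.57: home furniture → 8.25% + 1.5% surcharge = 9.75% → €43.54
Side table €198.22: home furniture → 8.25% → €16.35
Area rug (5x8) €174.42: home furniture → 8.25% → €14.39
Running shoes €112.05: clothing → 3.25% → €3.64
Dining chair €88.55: home furniture → 8.25% → €7.31
Subtotal = €1472.36; tax = €108.89; total due = €1581.25

€1581.25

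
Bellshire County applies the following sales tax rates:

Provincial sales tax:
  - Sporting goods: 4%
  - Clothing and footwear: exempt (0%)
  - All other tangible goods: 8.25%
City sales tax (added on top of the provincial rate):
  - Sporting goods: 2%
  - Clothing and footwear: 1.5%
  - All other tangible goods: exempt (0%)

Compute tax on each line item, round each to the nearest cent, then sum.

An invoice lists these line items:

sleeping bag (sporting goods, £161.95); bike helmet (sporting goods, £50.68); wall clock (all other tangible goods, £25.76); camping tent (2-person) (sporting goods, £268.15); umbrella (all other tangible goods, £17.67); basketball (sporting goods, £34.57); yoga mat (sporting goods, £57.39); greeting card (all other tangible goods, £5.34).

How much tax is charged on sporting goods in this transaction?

£34.36

Sleeping bag £161.95: sporting goods → 4% + 2% city = 6% → £9.72
Bike helmet £50.68: sporting goods → 4% + 2% city = 6% → £3.04
Camping tent (2-person) £268.15: sporting goods → 4% + 2% city = 6% → £16.09
Basketball £34.57: sporting goods → 4% + 2% city = 6% → £2.07
Yoga mat £57.39: sporting goods → 4% + 2% city = 6% → £3.44
Tax on sporting goods = £9.72 + £3.04 + £16.09 + £2.07 + £3.44 = £34.36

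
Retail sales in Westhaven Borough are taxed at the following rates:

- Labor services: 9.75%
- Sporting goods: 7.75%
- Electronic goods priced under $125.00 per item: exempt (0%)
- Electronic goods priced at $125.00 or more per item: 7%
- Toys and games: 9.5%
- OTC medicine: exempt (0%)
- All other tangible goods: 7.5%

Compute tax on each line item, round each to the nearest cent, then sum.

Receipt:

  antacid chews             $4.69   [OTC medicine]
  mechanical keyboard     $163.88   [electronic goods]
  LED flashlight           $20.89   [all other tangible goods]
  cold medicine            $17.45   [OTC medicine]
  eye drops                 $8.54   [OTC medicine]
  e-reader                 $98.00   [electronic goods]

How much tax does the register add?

$13.04

Antacid chews $4.69: OTC medicine → 0% → $0.00
Mechanical keyboard $163.88: electronic goods, $125.00 or more → 7% → $11.47
LED flashlight $20.89: all other tangible goods → 7.5% → $1.57
Cold medicine $17.45: OTC medicine → 0% → $0.00
Eye drops $8.54: OTC medicine → 0% → $0.00
E-reader $98.00: electronic goods, under $125.00 → 0% → $0.00
Total tax = $11.47 + $1.57 = $13.04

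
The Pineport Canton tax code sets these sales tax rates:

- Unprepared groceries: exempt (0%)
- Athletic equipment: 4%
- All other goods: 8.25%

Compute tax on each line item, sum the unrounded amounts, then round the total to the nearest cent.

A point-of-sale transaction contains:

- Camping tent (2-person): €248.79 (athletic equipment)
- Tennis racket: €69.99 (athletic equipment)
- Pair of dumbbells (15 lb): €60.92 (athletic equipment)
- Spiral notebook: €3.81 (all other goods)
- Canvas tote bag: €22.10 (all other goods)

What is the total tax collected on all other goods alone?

Spiral notebook €3.81: all other goods → 8.25% → €0.314325
Canvas tote bag €22.10: all other goods → 8.25% → €1.82325
Tax on all other goods: unrounded sum = €2.137575 → €2.14

€2.14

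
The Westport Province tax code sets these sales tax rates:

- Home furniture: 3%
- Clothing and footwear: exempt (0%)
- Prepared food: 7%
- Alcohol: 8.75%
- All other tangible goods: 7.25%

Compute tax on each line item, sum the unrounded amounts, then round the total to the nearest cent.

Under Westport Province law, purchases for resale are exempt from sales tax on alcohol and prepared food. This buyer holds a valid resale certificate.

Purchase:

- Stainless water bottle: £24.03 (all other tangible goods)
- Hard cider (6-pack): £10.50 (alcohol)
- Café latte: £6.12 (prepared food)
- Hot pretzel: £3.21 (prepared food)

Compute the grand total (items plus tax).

£45.60

Stainless water bottle £24.03: all other tangible goods → 7.25% → £1.742175
Hard cider (6-pack) £10.50: alcohol, buyer-exempt → 0% → £0.00
Café latte £6.12: prepared food, buyer-exempt → 0% → £0.00
Hot pretzel £3.21: prepared food, buyer-exempt → 0% → £0.00
Subtotal = £43.86; unrounded tax = £1.742175 → £1.74; total due = £45.60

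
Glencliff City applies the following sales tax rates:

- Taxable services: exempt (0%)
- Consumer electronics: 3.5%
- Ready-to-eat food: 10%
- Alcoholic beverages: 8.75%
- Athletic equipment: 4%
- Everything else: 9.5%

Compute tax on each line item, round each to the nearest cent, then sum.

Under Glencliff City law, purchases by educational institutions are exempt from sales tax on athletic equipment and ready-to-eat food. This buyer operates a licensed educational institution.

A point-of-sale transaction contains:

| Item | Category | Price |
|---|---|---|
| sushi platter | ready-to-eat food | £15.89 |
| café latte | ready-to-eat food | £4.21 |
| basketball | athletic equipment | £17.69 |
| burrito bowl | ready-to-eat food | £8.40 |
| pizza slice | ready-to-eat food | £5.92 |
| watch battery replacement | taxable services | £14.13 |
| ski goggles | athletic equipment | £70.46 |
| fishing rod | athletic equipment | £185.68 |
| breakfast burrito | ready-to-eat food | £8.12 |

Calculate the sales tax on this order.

£0.00

Sushi platter £15.89: ready-to-eat food, buyer-exempt → 0% → £0.00
Café latte £4.21: ready-to-eat food, buyer-exempt → 0% → £0.00
Basketball £17.69: athletic equipment, buyer-exempt → 0% → £0.00
Burrito bowl £8.40: ready-to-eat food, buyer-exempt → 0% → £0.00
Pizza slice £5.92: ready-to-eat food, buyer-exempt → 0% → £0.00
Watch battery replacement £14.13: taxable services → 0% → £0.00
Ski goggles £70.46: athletic equipment, buyer-exempt → 0% → £0.00
Fishing rod £185.68: athletic equipment, buyer-exempt → 0% → £0.00
Breakfast burrito £8.12: ready-to-eat food, buyer-exempt → 0% → £0.00
Total tax = £0.00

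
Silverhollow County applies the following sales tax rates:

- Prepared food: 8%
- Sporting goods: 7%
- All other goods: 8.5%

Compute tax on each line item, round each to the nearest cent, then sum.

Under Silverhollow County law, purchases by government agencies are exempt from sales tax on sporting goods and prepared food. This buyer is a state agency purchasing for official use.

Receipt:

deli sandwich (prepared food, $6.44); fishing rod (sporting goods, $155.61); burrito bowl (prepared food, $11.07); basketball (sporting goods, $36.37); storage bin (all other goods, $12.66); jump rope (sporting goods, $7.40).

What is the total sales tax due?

Deli sandwich $6.44: prepared food, buyer-exempt → 0% → $0.00
Fishing rod $155.61: sporting goods, buyer-exempt → 0% → $0.00
Burrito bowl $11.07: prepared food, buyer-exempt → 0% → $0.00
Basketball $36.37: sporting goods, buyer-exempt → 0% → $0.00
Storage bin $12.66: all other goods → 8.5% → $1.08
Jump rope $7.40: sporting goods, buyer-exempt → 0% → $0.00
Total tax = $1.08

$1.08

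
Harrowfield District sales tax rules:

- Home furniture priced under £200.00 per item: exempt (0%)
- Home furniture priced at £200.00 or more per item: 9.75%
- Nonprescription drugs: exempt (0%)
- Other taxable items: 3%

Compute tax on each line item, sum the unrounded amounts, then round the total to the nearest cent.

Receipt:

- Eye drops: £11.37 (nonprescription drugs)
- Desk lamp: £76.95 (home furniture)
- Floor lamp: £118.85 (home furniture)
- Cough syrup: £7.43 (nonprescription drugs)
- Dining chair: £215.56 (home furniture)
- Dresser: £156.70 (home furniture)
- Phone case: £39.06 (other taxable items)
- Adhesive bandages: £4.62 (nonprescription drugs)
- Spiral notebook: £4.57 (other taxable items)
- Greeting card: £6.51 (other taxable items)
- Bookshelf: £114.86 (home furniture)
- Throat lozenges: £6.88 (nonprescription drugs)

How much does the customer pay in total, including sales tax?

Eye drops £11.37: nonprescription drugs → 0% → £0.00
Desk lamp £76.95: home furniture, under £200.00 → 0% → £0.00
Floor lamp £118.85: home furniture, under £200.00 → 0% → £0.00
Cough syrup £7.43: nonprescription drugs → 0% → £0.00
Dining chair £215.56: home furniture, £200.00 or more → 9.75% → £21.0171
Dresser £156.70: home furniture, under £200.00 → 0% → £0.00
Phone case £39.06: other taxable items → 3% → £1.1718
Adhesive bandages £4.62: nonprescription drugs → 0% → £0.00
Spiral notebook £4.57: other taxable items → 3% → £0.1371
Greeting card £6.51: other taxable items → 3% → £0.1953
Bookshelf £114.86: home furniture, under £200.00 → 0% → £0.00
Throat lozenges £6.88: nonprescription drugs → 0% → £0.00
Subtotal = £763.36; unrounded tax = £22.5213 → £22.52; total due = £785.88

£785.88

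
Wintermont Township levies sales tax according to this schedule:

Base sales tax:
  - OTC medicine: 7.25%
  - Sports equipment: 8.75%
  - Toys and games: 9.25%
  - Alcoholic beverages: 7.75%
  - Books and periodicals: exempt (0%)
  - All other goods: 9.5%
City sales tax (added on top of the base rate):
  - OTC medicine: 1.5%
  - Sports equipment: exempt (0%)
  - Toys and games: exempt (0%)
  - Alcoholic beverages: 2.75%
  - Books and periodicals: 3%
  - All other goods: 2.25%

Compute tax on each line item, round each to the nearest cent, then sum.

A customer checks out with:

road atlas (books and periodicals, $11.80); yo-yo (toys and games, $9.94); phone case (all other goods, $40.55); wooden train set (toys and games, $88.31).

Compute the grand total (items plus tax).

$164.80

Road atlas $11.80: books and periodicals → 0% + 3% city = 3% → $0.35
Yo-yo $9.94: toys and games → 9.25% + 0% city = 9.25% → $0.92
Phone case $40.55: all other goods → 9.5% + 2.25% city = 11.75% → $4.76
Wooden train set $88.31: toys and games → 9.25% + 0% city = 9.25% → $8.17
Subtotal = $150.60; tax = $14.20; total due = $164.80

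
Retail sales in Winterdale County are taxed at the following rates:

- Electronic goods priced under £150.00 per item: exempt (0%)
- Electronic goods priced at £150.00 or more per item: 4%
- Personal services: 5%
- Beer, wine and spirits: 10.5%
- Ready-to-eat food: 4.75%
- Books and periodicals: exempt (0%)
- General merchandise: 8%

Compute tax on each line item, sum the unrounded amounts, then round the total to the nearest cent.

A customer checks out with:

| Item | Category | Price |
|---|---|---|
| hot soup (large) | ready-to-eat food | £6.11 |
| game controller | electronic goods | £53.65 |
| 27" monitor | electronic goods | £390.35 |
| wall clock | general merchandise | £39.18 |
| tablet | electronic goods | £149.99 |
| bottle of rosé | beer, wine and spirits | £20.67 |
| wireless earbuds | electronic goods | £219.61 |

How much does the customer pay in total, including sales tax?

Hot soup (large) £6.11: ready-to-eat food → 4.75% → £0.290225
Game controller £53.65: electronic goods, under £150.00 → 0% → £0.00
27" monitor £390.35: electronic goods, £150.00 or more → 4% → £15.614
Wall clock £39.18: general merchandise → 8% → £3.1344
Tablet £149.99: electronic goods, under £150.00 → 0% → £0.00
Bottle of rosé £20.67: beer, wine and spirits → 10.5% → £2.17035
Wireless earbuds £219.61: electronic goods, £150.00 or more → 4% → £8.7844
Subtotal = £879.56; unrounded tax = £29.993375 → £29.99; total due = £909.55

£909.55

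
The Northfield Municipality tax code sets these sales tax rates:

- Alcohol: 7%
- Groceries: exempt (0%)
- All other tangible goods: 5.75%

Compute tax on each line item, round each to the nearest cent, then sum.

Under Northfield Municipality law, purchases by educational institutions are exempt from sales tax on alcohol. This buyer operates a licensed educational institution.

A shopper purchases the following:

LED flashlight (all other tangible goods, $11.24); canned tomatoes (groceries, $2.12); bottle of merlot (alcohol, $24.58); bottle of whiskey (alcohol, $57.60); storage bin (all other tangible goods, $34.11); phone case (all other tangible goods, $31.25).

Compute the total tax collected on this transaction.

$4.41

LED flashlight $11.24: all other tangible goods → 5.75% → $0.65
Canned tomatoes $2.12: groceries → 0% → $0.00
Bottle of merlot $24.58: alcohol, buyer-exempt → 0% → $0.00
Bottle of whiskey $57.60: alcohol, buyer-exempt → 0% → $0.00
Storage bin $34.11: all other tangible goods → 5.75% → $1.96
Phone case $31.25: all other tangible goods → 5.75% → $1.80
Total tax = $0.65 + $1.96 + $1.80 = $4.41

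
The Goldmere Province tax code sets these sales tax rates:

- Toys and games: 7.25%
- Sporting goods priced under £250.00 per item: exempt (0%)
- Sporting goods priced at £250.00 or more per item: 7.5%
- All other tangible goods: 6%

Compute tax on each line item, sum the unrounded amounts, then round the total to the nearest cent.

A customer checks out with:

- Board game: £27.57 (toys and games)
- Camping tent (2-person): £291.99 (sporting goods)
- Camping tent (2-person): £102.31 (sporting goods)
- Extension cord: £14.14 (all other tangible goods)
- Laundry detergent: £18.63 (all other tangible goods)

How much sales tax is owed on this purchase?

£25.86

Board game £27.57: toys and games → 7.25% → £1.998825
Camping tent (2-person) £291.99: sporting goods, £250.00 or more → 7.5% → £21.89925
Camping tent (2-person) £102.31: sporting goods, under £250.00 → 0% → £0.00
Extension cord £14.14: all other tangible goods → 6% → £0.8484
Laundry detergent £18.63: all other tangible goods → 6% → £1.1178
Unrounded tax sum = £25.864275 → £25.86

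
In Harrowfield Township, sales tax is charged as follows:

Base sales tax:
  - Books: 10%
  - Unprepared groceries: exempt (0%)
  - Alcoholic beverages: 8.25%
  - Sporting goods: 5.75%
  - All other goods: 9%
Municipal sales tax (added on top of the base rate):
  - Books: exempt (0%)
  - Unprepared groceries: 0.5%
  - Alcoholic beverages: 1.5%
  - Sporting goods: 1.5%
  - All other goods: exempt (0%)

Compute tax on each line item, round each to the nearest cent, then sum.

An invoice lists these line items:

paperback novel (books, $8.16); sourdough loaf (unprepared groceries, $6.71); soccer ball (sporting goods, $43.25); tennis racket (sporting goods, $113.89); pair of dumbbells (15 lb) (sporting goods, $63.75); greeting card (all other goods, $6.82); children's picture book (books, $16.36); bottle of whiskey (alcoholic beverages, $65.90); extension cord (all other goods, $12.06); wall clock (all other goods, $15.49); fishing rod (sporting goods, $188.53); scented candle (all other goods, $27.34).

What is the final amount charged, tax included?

Paperback novel $8.16: books → 10% + 0% municipal = 10% → $0.82
Sourdough loaf $6.71: unprepared groceries → 0% + 0.5% municipal = 0.5% → $0.03
Soccer ball $43.25: sporting goods → 5.75% + 1.5% municipal = 7.25% → $3.14
Tennis racket $113.89: sporting goods → 5.75% + 1.5% municipal = 7.25% → $8.26
Pair of dumbbells (15 lb) $63.75: sporting goods → 5.75% + 1.5% municipal = 7.25% → $4.62
Greeting card $6.82: all other goods → 9% + 0% municipal = 9% → $0.61
Children's picture book $16.36: books → 10% + 0% municipal = 10% → $1.64
Bottle of whiskey $65.90: alcoholic beverages → 8.25% + 1.5% municipal = 9.75% → $6.43
Extension cord $12.06: all other goods → 9% + 0% municipal = 9% → $1.09
Wall clock $15.49: all other goods → 9% + 0% municipal = 9% → $1.39
Fishing rod $188.53: sporting goods → 5.75% + 1.5% municipal = 7.25% → $13.67
Scented candle $27.34: all other goods → 9% + 0% municipal = 9% → $2.46
Subtotal = $568.26; tax = $44.16; total due = $612.42

$612.42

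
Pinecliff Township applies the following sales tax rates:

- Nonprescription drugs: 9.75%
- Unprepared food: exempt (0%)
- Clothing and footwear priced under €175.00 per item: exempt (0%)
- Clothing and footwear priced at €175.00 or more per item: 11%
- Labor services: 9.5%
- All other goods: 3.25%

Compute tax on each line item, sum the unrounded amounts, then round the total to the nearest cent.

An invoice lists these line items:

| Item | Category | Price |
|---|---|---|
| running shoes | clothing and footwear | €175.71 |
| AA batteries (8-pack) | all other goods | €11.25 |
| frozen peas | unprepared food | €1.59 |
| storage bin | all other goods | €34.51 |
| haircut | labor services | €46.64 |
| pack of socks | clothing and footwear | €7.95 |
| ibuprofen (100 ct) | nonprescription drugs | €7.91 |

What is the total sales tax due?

€26.02

Running shoes €175.71: clothing and footwear, €175.00 or more → 11% → €19.3281
AA batteries (8-pack) €11.25: all other goods → 3.25% → €0.365625
Frozen peas €1.59: unprepared food → 0% → €0.00
Storage bin €34.51: all other goods → 3.25% → €1.121575
Haircut €46.64: labor services → 9.5% → €4.4308
Pack of socks €7.95: clothing and footwear, under €175.00 → 0% → €0.00
Ibuprofen (100 ct) €7.91: nonprescription drugs → 9.75% → €0.771225
Unrounded tax sum = €26.017325 → €26.02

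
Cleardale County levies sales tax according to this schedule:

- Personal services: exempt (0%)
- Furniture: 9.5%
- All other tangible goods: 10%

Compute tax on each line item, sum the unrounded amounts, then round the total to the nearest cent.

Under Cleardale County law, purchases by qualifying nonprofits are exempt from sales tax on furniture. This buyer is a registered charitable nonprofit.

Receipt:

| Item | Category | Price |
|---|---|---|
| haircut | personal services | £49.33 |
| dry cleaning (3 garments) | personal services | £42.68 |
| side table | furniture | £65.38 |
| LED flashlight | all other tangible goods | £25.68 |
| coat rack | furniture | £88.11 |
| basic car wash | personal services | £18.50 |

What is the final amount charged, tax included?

£292.25

Haircut £49.33: personal services → 0% → £0.00
Dry cleaning (3 garments) £42.68: personal services → 0% → £0.00
Side table £65.38: furniture, buyer-exempt → 0% → £0.00
LED flashlight £25.68: all other tangible goods → 10% → £2.568
Coat rack £88.11: furniture, buyer-exempt → 0% → £0.00
Basic car wash £18.50: personal services → 0% → £0.00
Subtotal = £289.68; unrounded tax = £2.568 → £2.57; total due = £292.25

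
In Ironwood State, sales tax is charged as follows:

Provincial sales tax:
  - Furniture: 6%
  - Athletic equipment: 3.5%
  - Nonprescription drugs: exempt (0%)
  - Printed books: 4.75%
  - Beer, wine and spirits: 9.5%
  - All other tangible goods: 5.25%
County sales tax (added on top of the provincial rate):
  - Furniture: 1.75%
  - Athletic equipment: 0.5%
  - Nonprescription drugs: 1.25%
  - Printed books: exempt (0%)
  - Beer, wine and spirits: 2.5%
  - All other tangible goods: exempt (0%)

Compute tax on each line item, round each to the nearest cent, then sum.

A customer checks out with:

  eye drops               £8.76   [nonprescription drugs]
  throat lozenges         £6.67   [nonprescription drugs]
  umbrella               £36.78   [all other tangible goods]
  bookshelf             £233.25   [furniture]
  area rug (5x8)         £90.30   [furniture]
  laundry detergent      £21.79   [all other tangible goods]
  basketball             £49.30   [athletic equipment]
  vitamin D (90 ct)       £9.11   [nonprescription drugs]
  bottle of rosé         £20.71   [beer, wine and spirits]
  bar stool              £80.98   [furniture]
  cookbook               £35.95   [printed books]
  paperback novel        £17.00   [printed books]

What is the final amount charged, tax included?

£652.31

Eye drops £8.76: nonprescription drugs → 0% + 1.25% county = 1.25% → £0.11
Throat lozenges £6.67: nonprescription drugs → 0% + 1.25% county = 1.25% → £0.08
Umbrella £36.78: all other tangible goods → 5.25% + 0% county = 5.25% → £1.93
Bookshelf £233.25: furniture → 6% + 1.75% county = 7.75% → £18.08
Area rug (5x8) £90.30: furniture → 6% + 1.75% county = 7.75% → £7.00
Laundry detergent £21.79: all other tangible goods → 5.25% + 0% county = 5.25% → £1.14
Basketball £49.30: athletic equipment → 3.5% + 0.5% county = 4% → £1.97
Vitamin D (90 ct) £9.11: nonprescription drugs → 0% + 1.25% county = 1.25% → £0.11
Bottle of rosé £20.71: beer, wine and spirits → 9.5% + 2.5% county = 12% → £2.49
Bar stool £80.98: furniture → 6% + 1.75% county = 7.75% → £6.28
Cookbook £35.95: printed books → 4.75% + 0% county = 4.75% → £1.71
Paperback novel £17.00: printed books → 4.75% + 0% county = 4.75% → £0.81
Subtotal = £610.60; tax = £41.71; total due = £652.31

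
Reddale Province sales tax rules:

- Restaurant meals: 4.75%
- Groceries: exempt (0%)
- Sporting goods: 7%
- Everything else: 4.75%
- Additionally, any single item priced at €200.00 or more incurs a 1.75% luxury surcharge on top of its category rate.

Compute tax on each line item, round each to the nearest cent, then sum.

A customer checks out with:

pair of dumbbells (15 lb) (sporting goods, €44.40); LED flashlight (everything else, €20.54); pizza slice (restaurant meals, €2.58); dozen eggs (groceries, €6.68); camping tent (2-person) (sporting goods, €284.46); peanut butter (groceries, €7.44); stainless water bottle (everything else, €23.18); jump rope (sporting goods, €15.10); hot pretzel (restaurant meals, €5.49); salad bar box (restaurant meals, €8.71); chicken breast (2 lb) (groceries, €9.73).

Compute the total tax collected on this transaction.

€31.93

Pair of dumbbells (15 lb) €44.40: sporting goods → 7% → €3.11
LED flashlight €20.54: everything else → 4.75% → €0.98
Pizza slice €2.58: restaurant meals → 4.75% → €0.12
Dozen eggs €6.68: groceries → 0% → €0.00
Camping tent (2-person) €284.46: sporting goods → 7% + 1.75% surcharge = 8.75% → €24.89
Peanut butter €7.44: groceries → 0% → €0.00
Stainless water bottle €23.18: everything else → 4.75% → €1.10
Jump rope €15.10: sporting goods → 7% → €1.06
Hot pretzel €5.49: restaurant meals → 4.75% → €0.26
Salad bar box €8.71: restaurant meals → 4.75% → €0.41
Chicken breast (2 lb) €9.73: groceries → 0% → €0.00
Total tax = €3.11 + €0.98 + €0.12 + €24.89 + €1.10 + €1.06 + €0.26 + €0.41 = €31.93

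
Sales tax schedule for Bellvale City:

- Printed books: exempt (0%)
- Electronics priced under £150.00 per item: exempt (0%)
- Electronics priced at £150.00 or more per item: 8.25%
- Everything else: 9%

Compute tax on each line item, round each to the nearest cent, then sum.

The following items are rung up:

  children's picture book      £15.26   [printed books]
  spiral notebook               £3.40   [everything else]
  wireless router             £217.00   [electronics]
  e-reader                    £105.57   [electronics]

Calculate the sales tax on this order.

Children's picture book £15.26: printed books → 0% → £0.00
Spiral notebook £3.40: everything else → 9% → £0.31
Wireless router £217.00: electronics, £150.00 or more → 8.25% → £17.90
E-reader £105.57: electronics, under £150.00 → 0% → £0.00
Total tax = £0.31 + £17.90 = £18.21

£18.21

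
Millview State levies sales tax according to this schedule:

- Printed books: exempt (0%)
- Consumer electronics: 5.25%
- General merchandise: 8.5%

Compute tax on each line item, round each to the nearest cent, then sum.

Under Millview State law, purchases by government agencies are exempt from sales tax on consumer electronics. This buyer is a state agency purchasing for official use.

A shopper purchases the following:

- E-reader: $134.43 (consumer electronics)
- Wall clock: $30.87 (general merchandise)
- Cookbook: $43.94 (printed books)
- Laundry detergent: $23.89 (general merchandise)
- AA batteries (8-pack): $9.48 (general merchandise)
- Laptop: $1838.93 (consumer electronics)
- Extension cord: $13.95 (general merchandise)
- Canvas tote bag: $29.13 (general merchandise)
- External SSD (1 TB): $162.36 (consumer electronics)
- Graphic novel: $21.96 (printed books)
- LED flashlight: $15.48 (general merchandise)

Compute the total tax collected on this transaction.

$10.45

E-reader $134.43: consumer electronics, buyer-exempt → 0% → $0.00
Wall clock $30.87: general merchandise → 8.5% → $2.62
Cookbook $43.94: printed books → 0% → $0.00
Laundry detergent $23.89: general merchandise → 8.5% → $2.03
AA batteries (8-pack) $9.48: general merchandise → 8.5% → $0.81
Laptop $1838.93: consumer electronics, buyer-exempt → 0% → $0.00
Extension cord $13.95: general merchandise → 8.5% → $1.19
Canvas tote bag $29.13: general merchandise → 8.5% → $2.48
External SSD (1 TB) $162.36: consumer electronics, buyer-exempt → 0% → $0.00
Graphic novel $21.96: printed books → 0% → $0.00
LED flashlight $15.48: general merchandise → 8.5% → $1.32
Total tax = $2.62 + $2.03 + $0.81 + $1.19 + $2.48 + $1.32 = $10.45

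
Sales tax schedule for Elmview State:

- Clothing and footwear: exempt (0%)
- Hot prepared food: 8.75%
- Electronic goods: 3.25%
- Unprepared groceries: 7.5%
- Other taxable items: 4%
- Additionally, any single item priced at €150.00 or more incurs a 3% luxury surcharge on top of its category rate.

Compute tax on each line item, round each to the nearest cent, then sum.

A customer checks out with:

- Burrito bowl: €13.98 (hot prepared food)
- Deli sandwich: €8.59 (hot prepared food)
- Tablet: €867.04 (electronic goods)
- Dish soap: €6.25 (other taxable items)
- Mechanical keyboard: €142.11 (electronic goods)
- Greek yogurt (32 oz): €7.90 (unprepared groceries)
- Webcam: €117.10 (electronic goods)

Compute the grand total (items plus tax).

€1228.40

Burrito bowl €13.98: hot prepared food → 8.75% → €1.22
Deli sandwich €8.59: hot prepared food → 8.75% → €0.75
Tablet €867.04: electronic goods → 3.25% + 3% surcharge = 6.25% → €54.19
Dish soap €6.25: other taxable items → 4% → €0.25
Mechanical keyboard €142.11: electronic goods → 3.25% → €4.62
Greek yogurt (32 oz) €7.90: unprepared groceries → 7.5% → €0.59
Webcam €117.10: electronic goods → 3.25% → €3.81
Subtotal = €1162.97; tax = €65.43; total due = €1228.40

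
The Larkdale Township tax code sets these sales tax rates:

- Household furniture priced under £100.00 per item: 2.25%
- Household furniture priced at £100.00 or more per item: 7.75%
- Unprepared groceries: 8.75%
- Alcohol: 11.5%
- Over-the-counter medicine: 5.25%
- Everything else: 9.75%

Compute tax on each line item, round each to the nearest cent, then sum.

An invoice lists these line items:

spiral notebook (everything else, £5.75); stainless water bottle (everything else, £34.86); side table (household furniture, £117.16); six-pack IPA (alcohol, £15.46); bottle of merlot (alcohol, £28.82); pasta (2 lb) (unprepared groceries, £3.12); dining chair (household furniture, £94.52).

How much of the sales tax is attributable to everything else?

Spiral notebook £5.75: everything else → 9.75% → £0.56
Stainless water bottle £34.86: everything else → 9.75% → £3.40
Tax on everything else = £0.56 + £3.40 = £3.96

£3.96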